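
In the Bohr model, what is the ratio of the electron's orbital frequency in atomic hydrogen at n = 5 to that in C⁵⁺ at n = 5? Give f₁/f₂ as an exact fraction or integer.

f ∝ Z^2 · n^-3
f₁/f₂ = (1/6)^2 · (5/5)^-3 = 1/36

1/36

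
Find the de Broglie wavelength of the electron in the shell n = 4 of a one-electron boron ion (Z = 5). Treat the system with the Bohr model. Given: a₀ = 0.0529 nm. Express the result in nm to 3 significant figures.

0.266 nm

The Bohr quantisation condition is nλ = 2πr_n.
r_n = n²a₀/Z = 0.169 nm
λ = 2πr_n/n = 2π·0.169/4 = 0.266 nm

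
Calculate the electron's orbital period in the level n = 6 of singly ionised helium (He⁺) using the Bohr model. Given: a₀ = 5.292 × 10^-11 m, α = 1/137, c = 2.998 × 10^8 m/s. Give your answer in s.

r = n²a₀/Z = 6²·5.292 × 10^-11/2 = 9.526 × 10^-10 m
v = Zαc/n = 2·0.007299·2.998 × 10^8/6 = 7.294 × 10^5 m/s
T = 2πr/v = 8.205 × 10^-15 s

8.205 × 10^-15 s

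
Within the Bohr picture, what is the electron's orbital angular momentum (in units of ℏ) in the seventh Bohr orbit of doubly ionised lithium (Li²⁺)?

7

L_n = nℏ, so L/ℏ = n = 7.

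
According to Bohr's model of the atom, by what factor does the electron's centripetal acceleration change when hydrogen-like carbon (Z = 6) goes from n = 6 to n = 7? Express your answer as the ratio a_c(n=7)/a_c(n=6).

a_c ∝ Z^3 · n^-4; with Z fixed, a_c ∝ n^-4.
a_c(n=7)/a_c(n=6) = (7/6)^-4 = 1296/2401

1296/2401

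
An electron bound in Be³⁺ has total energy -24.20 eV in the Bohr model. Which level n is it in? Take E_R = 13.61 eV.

E_n = −E_R Z²/n² ⇒ n² = E_R Z²/(−E_n) = 13.61 × 4² / 24.20 ≈ 9.00
n = 3

3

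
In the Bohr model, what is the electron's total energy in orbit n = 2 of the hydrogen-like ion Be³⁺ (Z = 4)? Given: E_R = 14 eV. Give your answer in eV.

-56 eV

E_n = −E_R·Z²/n² = −14 × 4²/2² = -56 eV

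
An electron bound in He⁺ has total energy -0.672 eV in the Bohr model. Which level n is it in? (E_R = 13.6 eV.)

9

E_n = −E_R Z²/n² ⇒ n² = E_R Z²/(−E_n) = 13.6 × 2² / 0.672 ≈ 80.95
n = 9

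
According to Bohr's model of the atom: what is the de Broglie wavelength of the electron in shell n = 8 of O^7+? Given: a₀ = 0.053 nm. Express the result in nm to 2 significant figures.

The Bohr quantisation condition is nλ = 2πr_n.
r_n = n²a₀/Z = 0.42 nm
λ = 2πr_n/n = 2π·0.42/8 = 0.33 nm

0.33 nm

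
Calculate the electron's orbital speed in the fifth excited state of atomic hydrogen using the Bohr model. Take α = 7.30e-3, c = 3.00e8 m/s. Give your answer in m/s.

3.65e5 m/s

v_n = Zαc/n = 1 × 0.00730 × 3.00e8 / 6
    = 3.65e5 m/s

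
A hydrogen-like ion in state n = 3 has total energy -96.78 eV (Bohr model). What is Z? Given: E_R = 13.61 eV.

8

E_n = −E_R Z²/n² ⇒ Z² = −E_n n²/E_R = 96.78 × 3² / 13.61 ≈ 64.00
Z = 8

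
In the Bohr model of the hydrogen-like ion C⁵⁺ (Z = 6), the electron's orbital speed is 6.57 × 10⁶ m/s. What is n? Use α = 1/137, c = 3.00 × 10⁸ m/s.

2

v_n = Zαc/n ⇒ n = Zαc/v = 6 × 0.00730 × 3.00 × 10⁸ / 6.57 × 10⁶ ≈ 2.00
n = 2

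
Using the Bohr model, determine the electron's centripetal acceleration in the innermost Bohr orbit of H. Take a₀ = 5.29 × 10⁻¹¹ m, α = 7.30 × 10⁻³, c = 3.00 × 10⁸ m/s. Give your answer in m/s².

9.07 × 10²² m/s²

r = n²a₀/Z = 5.29 × 10⁻¹¹ m, v = Zαc/n = 2.19 × 10⁶ m/s
a = v²/r = (2.19 × 10⁶)² / 5.29 × 10⁻¹¹ = 9.07 × 10²² m/s²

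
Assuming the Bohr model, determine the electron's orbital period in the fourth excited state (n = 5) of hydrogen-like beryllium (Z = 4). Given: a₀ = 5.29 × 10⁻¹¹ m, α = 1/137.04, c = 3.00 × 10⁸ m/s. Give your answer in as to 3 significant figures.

r = n²a₀/Z = 5²·5.29 × 10⁻¹¹/4 = 3.31 × 10⁻¹⁰ m
v = Zαc/n = 4·0.00730·3.00 × 10⁸/5 = 1.75 × 10⁶ m/s
T = 2πr/v = 1.19 × 10⁻¹⁵ s = 1190 as

1190 as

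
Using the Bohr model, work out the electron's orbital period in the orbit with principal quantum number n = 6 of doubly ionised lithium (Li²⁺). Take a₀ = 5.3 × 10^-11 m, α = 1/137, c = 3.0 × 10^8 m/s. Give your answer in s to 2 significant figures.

r = n²a₀/Z = 6²·5.3 × 10^-11/3 = 6.4 × 10^-10 m
v = Zαc/n = 3·0.0073·3.0 × 10^8/6 = 1.1 × 10^6 m/s
T = 2πr/v = 3.6 × 10^-15 s

3.6 × 10^-15 s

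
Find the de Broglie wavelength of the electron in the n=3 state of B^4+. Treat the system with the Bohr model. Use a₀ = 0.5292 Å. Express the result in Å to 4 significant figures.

1.995 Å

The Bohr quantisation condition is nλ = 2πr_n.
r_n = n²a₀/Z = 0.9526 Å
λ = 2πr_n/n = 2π·0.9526/3 = 1.995 Å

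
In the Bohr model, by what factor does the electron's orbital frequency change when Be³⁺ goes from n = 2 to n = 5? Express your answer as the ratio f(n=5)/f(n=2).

f ∝ Z^2 · n^-3; with Z fixed, f ∝ n^-3.
f(n=5)/f(n=2) = (5/2)^-3 = 8/125

8/125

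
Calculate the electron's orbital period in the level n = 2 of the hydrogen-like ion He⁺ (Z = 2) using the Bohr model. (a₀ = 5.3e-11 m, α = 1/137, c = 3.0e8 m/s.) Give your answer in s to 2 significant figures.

r = n²a₀/Z = 2²·5.3e-11/2 = 1.1e-10 m
v = Zαc/n = 2·0.0073·3.0e8/2 = 2.2e6 m/s
T = 2πr/v = 3.0e-16 s

3.0e-16 s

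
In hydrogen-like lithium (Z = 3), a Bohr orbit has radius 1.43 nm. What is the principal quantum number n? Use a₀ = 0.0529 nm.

r_n = n²a₀/Z ⇒ n² = rZ/a₀ = 1.43 × 3 / 0.0529 ≈ 81.10
n = 9

9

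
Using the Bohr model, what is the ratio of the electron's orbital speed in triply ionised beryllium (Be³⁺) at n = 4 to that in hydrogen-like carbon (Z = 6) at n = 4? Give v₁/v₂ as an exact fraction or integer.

2/3

v ∝ Z^1 · n^-1
v₁/v₂ = (4/6)^1 · (4/4)^-1 = 2/3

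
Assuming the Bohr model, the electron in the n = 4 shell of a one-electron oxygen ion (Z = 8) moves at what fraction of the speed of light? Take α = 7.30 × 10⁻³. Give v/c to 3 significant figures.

0.0146

v_n = Zαc/n, so v/c = Zα/n = 8 × 0.00730 / 4 = 0.0146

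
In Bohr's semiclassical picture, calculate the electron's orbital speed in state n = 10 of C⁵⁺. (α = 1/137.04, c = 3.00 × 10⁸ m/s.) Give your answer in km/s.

v_n = Zαc/n = 6 × 0.00730 × 3.00 × 10⁸ / 10
    = 1310 km/s

1310 km/s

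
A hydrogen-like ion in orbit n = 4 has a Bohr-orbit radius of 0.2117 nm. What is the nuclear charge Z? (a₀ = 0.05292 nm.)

r_n = n²a₀/Z ⇒ Z = n²a₀/r = 4² × 0.05292 / 0.2117 ≈ 4.00
Z = 4

4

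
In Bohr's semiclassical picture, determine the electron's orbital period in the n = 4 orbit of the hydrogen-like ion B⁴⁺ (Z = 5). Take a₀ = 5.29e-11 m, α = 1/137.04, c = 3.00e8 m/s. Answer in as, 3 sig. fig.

r = n²a₀/Z = 4²·5.29e-11/5 = 1.69e-10 m
v = Zαc/n = 5·0.00730·3.00e8/4 = 2.74e6 m/s
T = 2πr/v = 3.89e-16 s = 389 as

389 as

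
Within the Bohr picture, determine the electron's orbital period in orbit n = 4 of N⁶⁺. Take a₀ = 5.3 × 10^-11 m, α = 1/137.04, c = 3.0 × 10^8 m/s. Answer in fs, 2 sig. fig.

r = n²a₀/Z = 4²·5.3 × 10^-11/7 = 1.2 × 10^-10 m
v = Zαc/n = 7·0.0073·3.0 × 10^8/4 = 3.8 × 10^6 m/s
T = 2πr/v = 2.0 × 10^-16 s = 0.20 fs

0.20 fs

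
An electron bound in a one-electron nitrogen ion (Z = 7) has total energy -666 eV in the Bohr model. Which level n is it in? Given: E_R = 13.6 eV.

1

E_n = −E_R Z²/n² ⇒ n² = E_R Z²/(−E_n) = 13.6 × 7² / 666 ≈ 1.00
n = 1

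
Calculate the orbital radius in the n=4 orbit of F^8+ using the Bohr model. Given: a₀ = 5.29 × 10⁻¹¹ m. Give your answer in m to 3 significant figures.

r_n = n²a₀/Z = 4² × 5.29 × 10⁻¹¹ / 9
    = 16 × 5.29 × 10⁻¹¹ / 9 = 9.40 × 10⁻¹¹ m

9.40 × 10⁻¹¹ m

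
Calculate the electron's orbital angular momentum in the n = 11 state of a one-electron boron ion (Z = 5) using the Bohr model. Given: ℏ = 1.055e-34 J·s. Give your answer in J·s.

1.160e-33 J·s

L_n = nℏ = 11 × 1.055e-34 = 1.160e-33 J·s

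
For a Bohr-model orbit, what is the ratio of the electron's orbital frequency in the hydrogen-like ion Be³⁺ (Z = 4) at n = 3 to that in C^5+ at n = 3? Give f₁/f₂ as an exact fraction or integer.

4/9

f ∝ Z^2 · n^-3
f₁/f₂ = (4/6)^2 · (3/3)^-3 = 4/9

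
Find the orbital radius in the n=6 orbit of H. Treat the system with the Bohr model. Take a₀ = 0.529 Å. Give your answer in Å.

19.0 Å

r_n = n²a₀/Z = 6² × 0.529 / 1
    = 36 × 0.529 / 1 = 19.0 Å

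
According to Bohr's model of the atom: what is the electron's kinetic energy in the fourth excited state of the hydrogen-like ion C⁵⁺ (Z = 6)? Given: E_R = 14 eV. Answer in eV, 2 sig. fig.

For a Coulomb orbit the virial theorem gives K = −E_n.
E_n = −E_R·Z²/n², so K = E_R·Z²/n² = 14 × 6²/5² = 20 eV

20 eV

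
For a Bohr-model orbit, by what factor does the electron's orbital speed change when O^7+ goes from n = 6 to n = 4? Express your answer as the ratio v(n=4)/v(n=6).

3/2

v ∝ Z^1 · n^-1; with Z fixed, v ∝ n^-1.
v(n=4)/v(n=6) = (4/6)^-1 = 3/2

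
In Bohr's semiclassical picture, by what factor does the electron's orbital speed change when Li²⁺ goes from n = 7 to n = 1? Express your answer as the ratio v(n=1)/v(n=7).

7

v ∝ Z^1 · n^-1; with Z fixed, v ∝ n^-1.
v(n=1)/v(n=7) = (1/7)^-1 = 7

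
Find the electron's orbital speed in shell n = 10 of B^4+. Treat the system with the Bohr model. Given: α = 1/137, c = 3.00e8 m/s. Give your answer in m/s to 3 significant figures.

1.09e6 m/s

v_n = Zαc/n = 5 × 0.00730 × 3.00e8 / 10
    = 1.09e6 m/s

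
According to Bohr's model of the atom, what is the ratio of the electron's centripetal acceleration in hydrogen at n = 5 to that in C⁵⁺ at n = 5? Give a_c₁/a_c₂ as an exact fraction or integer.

1/216

a_c ∝ Z^3 · n^-4
a_c₁/a_c₂ = (1/6)^3 · (5/5)^-4 = 1/216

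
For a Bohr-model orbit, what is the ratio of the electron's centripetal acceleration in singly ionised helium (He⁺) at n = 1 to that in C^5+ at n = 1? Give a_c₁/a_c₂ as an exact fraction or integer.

a_c ∝ Z^3 · n^-4
a_c₁/a_c₂ = (2/6)^3 · (1/1)^-4 = 1/27

1/27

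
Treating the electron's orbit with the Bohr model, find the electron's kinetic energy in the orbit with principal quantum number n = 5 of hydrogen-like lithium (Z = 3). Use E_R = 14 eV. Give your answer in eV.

For a Coulomb orbit the virial theorem gives K = −E_n.
E_n = −E_R·Z²/n², so K = E_R·Z²/n² = 14 × 3²/5² = 5.0 eV

5.0 eV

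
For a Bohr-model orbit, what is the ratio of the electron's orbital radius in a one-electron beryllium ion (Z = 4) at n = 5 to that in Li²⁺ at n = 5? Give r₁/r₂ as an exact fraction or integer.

3/4

r ∝ Z^-1 · n^2
r₁/r₂ = (4/3)^-1 · (5/5)^2 = 3/4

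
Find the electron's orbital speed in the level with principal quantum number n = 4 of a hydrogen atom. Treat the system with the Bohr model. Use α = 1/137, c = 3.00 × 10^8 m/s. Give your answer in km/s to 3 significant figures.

547 km/s

v_n = Zαc/n = 1 × 0.00730 × 3.00 × 10^8 / 4
    = 547 km/s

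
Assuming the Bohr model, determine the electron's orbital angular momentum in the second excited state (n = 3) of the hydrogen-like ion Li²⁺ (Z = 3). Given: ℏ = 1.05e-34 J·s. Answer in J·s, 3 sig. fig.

3.15e-34 J·s

L_n = nℏ = 3 × 1.05e-34 = 3.15e-34 J·s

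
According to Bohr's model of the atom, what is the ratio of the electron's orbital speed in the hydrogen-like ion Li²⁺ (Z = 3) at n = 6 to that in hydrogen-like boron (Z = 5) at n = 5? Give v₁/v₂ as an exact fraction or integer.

1/2

v ∝ Z^1 · n^-1
v₁/v₂ = (3/5)^1 · (6/5)^-1 = 1/2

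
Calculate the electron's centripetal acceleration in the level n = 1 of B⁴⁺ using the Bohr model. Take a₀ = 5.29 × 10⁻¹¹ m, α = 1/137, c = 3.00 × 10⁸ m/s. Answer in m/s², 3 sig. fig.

1.13 × 10²⁵ m/s²

r = n²a₀/Z = 1.06 × 10⁻¹¹ m, v = Zαc/n = 1.09 × 10⁷ m/s
a = v²/r = (1.09 × 10⁷)² / 1.06 × 10⁻¹¹ = 1.13 × 10²⁵ m/s²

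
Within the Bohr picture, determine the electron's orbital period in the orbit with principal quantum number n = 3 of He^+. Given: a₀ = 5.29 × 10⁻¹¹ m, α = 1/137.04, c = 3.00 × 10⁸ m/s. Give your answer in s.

1.02 × 10⁻¹⁵ s

r = n²a₀/Z = 3²·5.29 × 10⁻¹¹/2 = 2.38 × 10⁻¹⁰ m
v = Zαc/n = 2·0.00730·3.00 × 10⁸/3 = 1.46 × 10⁶ m/s
T = 2πr/v = 1.02 × 10⁻¹⁵ s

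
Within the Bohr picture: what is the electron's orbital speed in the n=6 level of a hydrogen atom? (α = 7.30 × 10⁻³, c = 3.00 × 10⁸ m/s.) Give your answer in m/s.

v_n = Zαc/n = 1 × 0.00730 × 3.00 × 10⁸ / 6
    = 3.65 × 10⁵ m/s

3.65 × 10⁵ m/s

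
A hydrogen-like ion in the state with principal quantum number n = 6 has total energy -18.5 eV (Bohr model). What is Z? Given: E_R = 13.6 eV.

7

E_n = −E_R Z²/n² ⇒ Z² = −E_n n²/E_R = 18.5 × 6² / 13.6 ≈ 48.97
Z = 7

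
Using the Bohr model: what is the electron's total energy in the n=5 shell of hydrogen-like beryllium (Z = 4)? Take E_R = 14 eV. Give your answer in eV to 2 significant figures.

-9.0 eV

E_n = −E_R·Z²/n² = −14 × 4²/5² = -9.0 eV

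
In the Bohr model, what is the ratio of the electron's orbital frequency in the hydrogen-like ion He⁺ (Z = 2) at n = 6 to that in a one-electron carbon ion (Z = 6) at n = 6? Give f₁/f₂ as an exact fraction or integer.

1/9

f ∝ Z^2 · n^-3
f₁/f₂ = (2/6)^2 · (6/6)^-3 = 1/9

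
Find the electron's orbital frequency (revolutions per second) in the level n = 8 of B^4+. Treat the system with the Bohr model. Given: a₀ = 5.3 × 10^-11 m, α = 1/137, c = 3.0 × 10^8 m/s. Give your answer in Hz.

3.2 × 10^14 Hz

r = n²a₀/Z = 6.8 × 10^-10 m, v = Zαc/n = 1.4 × 10^6 m/s
f = v/(2πr) = 3.2 × 10^14 Hz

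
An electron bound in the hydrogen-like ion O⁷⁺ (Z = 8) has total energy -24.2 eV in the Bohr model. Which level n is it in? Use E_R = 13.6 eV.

E_n = −E_R Z²/n² ⇒ n² = E_R Z²/(−E_n) = 13.6 × 8² / 24.2 ≈ 35.97
n = 6

6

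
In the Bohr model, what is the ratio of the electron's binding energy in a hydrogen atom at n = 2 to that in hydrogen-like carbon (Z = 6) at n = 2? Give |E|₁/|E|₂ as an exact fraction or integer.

1/36

|E| ∝ Z^2 · n^-2
|E|₁/|E|₂ = (1/6)^2 · (2/2)^-2 = 1/36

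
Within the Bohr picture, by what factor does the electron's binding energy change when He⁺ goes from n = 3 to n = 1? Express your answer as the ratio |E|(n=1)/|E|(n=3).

9

|E| ∝ Z^2 · n^-2; with Z fixed, |E| ∝ n^-2.
|E|(n=1)/|E|(n=3) = (1/3)^-2 = 9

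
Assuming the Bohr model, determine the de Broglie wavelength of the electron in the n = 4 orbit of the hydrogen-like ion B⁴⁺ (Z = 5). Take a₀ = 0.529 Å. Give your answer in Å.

2.66 Å

The Bohr quantisation condition is nλ = 2πr_n.
r_n = n²a₀/Z = 1.69 Å
λ = 2πr_n/n = 2π·1.69/4 = 2.66 Å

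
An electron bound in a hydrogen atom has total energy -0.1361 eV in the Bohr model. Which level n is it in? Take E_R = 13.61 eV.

10

E_n = −E_R Z²/n² ⇒ n² = E_R Z²/(−E_n) = 13.61 × 1² / 0.1361 ≈ 100.00
n = 10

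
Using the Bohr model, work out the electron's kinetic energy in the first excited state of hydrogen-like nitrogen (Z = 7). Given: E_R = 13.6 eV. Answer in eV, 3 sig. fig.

167 eV

For a Coulomb orbit the virial theorem gives K = −E_n.
E_n = −E_R·Z²/n², so K = E_R·Z²/n² = 13.6 × 7²/2² = 167 eV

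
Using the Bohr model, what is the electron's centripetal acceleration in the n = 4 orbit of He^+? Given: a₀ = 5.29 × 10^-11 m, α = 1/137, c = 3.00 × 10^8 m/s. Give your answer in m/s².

2.83 × 10^21 m/s²

r = n²a₀/Z = 4.23 × 10^-10 m, v = Zαc/n = 1.09 × 10^6 m/s
a = v²/r = (1.09 × 10^6)² / 4.23 × 10^-10 = 2.83 × 10^21 m/s²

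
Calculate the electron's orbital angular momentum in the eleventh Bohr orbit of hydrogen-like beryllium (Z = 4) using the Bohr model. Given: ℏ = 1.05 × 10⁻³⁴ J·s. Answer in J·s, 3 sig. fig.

1.16 × 10⁻³³ J·s

L_n = nℏ = 11 × 1.05 × 10⁻³⁴ = 1.16 × 10⁻³³ J·s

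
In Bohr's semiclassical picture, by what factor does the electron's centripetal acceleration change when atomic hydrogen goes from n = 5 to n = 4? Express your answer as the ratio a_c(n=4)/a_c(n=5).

625/256

a_c ∝ Z^3 · n^-4; with Z fixed, a_c ∝ n^-4.
a_c(n=4)/a_c(n=5) = (4/5)^-4 = 625/256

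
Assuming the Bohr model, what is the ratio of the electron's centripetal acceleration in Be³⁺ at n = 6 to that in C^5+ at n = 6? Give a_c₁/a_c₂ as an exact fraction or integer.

a_c ∝ Z^3 · n^-4
a_c₁/a_c₂ = (4/6)^3 · (6/6)^-4 = 8/27

8/27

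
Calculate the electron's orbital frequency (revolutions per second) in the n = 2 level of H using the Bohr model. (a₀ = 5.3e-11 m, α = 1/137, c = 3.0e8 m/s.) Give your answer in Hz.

r = n²a₀/Z = 2.1e-10 m, v = Zαc/n = 1.1e6 m/s
f = v/(2πr) = 8.2e14 Hz

8.2e14 Hz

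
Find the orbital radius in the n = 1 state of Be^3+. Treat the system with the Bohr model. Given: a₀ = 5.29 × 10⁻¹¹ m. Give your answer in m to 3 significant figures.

1.32 × 10⁻¹¹ m

r_n = n²a₀/Z = 1² × 5.29 × 10⁻¹¹ / 4
    = 1 × 5.29 × 10⁻¹¹ / 4 = 1.32 × 10⁻¹¹ m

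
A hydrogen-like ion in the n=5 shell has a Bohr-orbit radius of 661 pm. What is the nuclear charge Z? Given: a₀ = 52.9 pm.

r_n = n²a₀/Z ⇒ Z = n²a₀/r = 5² × 52.9 / 661 ≈ 2.00
Z = 2

2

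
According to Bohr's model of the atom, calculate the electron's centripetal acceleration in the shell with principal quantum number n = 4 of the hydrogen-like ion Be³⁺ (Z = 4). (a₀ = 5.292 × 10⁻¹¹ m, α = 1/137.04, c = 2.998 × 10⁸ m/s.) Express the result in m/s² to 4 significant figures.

r = n²a₀/Z = 2.117 × 10⁻¹⁰ m, v = Zαc/n = 2.188 × 10⁶ m/s
a = v²/r = (2.188 × 10⁶)² / 2.117 × 10⁻¹⁰ = 2.261 × 10²² m/s²

2.261 × 10²² m/s²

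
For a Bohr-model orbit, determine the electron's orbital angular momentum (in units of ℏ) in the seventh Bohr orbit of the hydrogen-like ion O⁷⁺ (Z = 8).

7

L_n = nℏ, so L/ℏ = n = 7.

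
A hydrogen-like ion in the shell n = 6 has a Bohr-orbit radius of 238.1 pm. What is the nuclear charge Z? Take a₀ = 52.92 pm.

8

r_n = n²a₀/Z ⇒ Z = n²a₀/r = 6² × 52.92 / 238.1 ≈ 8.00
Z = 8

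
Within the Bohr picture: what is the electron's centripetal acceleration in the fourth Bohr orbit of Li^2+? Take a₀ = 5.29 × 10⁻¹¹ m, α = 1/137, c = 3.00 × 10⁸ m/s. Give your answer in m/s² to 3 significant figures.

r = n²a₀/Z = 2.82 × 10⁻¹⁰ m, v = Zαc/n = 1.64 × 10⁶ m/s
a = v²/r = (1.64 × 10⁶)² / 2.82 × 10⁻¹⁰ = 9.56 × 10²¹ m/s²

9.56 × 10²¹ m/s²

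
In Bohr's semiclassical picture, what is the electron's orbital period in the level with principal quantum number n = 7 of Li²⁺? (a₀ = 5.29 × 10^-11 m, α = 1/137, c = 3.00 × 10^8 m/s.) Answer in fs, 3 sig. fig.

r = n²a₀/Z = 7²·5.29 × 10^-11/3 = 8.64 × 10^-10 m
v = Zαc/n = 3·0.00730·3.00 × 10^8/7 = 9.38 × 10^5 m/s
T = 2πr/v = 5.78 × 10^-15 s = 5.78 fs

5.78 fs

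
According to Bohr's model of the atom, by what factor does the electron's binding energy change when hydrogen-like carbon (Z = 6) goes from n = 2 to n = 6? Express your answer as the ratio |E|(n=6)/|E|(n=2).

1/9

|E| ∝ Z^2 · n^-2; with Z fixed, |E| ∝ n^-2.
|E|(n=6)/|E|(n=2) = (6/2)^-2 = 1/9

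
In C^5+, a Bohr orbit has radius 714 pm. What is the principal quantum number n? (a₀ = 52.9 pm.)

9

r_n = n²a₀/Z ⇒ n² = rZ/a₀ = 714 × 6 / 52.9 ≈ 80.98
n = 9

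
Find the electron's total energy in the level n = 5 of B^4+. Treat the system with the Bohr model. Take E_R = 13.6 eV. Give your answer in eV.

-13.6 eV

E_n = −E_R·Z²/n² = −13.6 × 5²/5² = -13.6 eV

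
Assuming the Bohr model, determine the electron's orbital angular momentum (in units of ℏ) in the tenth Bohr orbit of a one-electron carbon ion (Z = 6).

L_n = nℏ, so L/ℏ = n = 10.

10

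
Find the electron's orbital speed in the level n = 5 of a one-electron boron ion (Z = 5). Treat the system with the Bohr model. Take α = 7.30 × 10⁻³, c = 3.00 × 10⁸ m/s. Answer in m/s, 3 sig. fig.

v_n = Zαc/n = 5 × 0.00730 × 3.00 × 10⁸ / 5
    = 2.19 × 10⁶ m/s

2.19 × 10⁶ m/s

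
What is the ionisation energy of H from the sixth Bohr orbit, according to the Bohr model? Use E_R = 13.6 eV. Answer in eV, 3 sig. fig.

E_n = −E_R·Z²/n² = −13.6 × 1²/6² eV = -0.378 eV
Ionisation energy = −E_n = 0.378 eV

0.378 eV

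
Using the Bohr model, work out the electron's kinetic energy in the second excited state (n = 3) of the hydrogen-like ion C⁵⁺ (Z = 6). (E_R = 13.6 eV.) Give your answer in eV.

54.4 eV

For a Coulomb orbit the virial theorem gives K = −E_n.
E_n = −E_R·Z²/n², so K = E_R·Z²/n² = 13.6 × 6²/3² = 54.4 eV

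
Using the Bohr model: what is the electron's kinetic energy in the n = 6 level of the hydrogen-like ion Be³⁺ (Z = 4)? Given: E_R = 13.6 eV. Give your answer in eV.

For a Coulomb orbit the virial theorem gives K = −E_n.
E_n = −E_R·Z²/n², so K = E_R·Z²/n² = 13.6 × 4²/6² = 6.04 eV

6.04 eV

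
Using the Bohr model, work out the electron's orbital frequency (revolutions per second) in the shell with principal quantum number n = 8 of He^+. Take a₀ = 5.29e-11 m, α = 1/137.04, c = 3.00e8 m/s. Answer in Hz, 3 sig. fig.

5.15e13 Hz

r = n²a₀/Z = 1.69e-9 m, v = Zαc/n = 5.47e5 m/s
f = v/(2πr) = 5.15e13 Hz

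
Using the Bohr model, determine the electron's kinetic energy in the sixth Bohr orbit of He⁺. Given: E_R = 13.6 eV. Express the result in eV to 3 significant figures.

For a Coulomb orbit the virial theorem gives K = −E_n.
E_n = −E_R·Z²/n², so K = E_R·Z²/n² = 13.6 × 2²/6² = 1.51 eV

1.51 eV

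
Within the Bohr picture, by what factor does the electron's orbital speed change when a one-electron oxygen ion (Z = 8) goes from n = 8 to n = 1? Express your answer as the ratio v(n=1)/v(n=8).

v ∝ Z^1 · n^-1; with Z fixed, v ∝ n^-1.
v(n=1)/v(n=8) = (1/8)^-1 = 8

8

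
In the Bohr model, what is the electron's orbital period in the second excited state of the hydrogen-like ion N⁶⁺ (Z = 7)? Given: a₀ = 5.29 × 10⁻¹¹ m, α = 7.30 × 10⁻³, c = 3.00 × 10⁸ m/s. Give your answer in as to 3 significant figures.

83.6 as

r = n²a₀/Z = 3²·5.29 × 10⁻¹¹/7 = 6.80 × 10⁻¹¹ m
v = Zαc/n = 7·0.00730·3.00 × 10⁸/3 = 5.11 × 10⁶ m/s
T = 2πr/v = 8.36 × 10⁻¹⁷ s = 83.6 as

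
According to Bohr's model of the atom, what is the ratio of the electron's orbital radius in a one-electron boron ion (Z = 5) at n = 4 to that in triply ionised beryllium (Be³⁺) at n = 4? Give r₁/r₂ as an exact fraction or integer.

4/5

r ∝ Z^-1 · n^2
r₁/r₂ = (5/4)^-1 · (4/4)^2 = 4/5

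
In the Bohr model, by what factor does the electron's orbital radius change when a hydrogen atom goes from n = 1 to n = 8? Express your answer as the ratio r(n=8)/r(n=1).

64

r ∝ Z^-1 · n^2; with Z fixed, r ∝ n^2.
r(n=8)/r(n=1) = (8/1)^2 = 64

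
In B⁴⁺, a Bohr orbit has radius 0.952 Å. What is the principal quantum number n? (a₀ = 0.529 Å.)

3

r_n = n²a₀/Z ⇒ n² = rZ/a₀ = 0.952 × 5 / 0.529 ≈ 9.00
n = 3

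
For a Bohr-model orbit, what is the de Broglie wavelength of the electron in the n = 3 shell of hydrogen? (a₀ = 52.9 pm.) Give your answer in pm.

The Bohr quantisation condition is nλ = 2πr_n.
r_n = n²a₀/Z = 476 pm
λ = 2πr_n/n = 2π·476/3 = 997 pm

997 pm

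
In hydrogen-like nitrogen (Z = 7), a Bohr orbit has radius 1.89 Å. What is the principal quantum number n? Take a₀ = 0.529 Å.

5

r_n = n²a₀/Z ⇒ n² = rZ/a₀ = 1.89 × 7 / 0.529 ≈ 25.01
n = 5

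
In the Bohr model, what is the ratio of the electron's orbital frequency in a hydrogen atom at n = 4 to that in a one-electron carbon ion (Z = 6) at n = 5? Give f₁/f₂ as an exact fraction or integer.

125/2304

f ∝ Z^2 · n^-3
f₁/f₂ = (1/6)^2 · (4/5)^-3 = 125/2304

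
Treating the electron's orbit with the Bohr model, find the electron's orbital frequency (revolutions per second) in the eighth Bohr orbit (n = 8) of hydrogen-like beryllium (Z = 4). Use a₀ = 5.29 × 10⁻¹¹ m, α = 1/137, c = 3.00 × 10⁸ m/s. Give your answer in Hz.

r = n²a₀/Z = 8.46 × 10⁻¹⁰ m, v = Zαc/n = 1.09 × 10⁶ m/s
f = v/(2πr) = 2.06 × 10¹⁴ Hz

2.06 × 10¹⁴ Hz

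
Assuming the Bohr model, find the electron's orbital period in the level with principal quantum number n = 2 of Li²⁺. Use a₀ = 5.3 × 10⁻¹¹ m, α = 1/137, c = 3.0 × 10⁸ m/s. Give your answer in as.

r = n²a₀/Z = 2²·5.3 × 10⁻¹¹/3 = 7.1 × 10⁻¹¹ m
v = Zαc/n = 3·0.0073·3.0 × 10⁸/2 = 3.3 × 10⁶ m/s
T = 2πr/v = 1.4 × 10⁻¹⁶ s = 140 as

140 as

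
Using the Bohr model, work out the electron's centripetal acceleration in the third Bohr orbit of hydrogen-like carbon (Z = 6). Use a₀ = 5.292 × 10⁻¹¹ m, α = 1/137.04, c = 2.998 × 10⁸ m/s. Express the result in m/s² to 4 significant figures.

r = n²a₀/Z = 7.938 × 10⁻¹¹ m, v = Zαc/n = 4.375 × 10⁶ m/s
a = v²/r = (4.375 × 10⁶)² / 7.938 × 10⁻¹¹ = 2.412 × 10²³ m/s²

2.412 × 10²³ m/s²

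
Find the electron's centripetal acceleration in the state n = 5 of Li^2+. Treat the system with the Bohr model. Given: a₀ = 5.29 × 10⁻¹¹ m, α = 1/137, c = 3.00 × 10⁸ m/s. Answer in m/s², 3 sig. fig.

3.92 × 10²¹ m/s²

r = n²a₀/Z = 4.41 × 10⁻¹⁰ m, v = Zαc/n = 1.31 × 10⁶ m/s
a = v²/r = (1.31 × 10⁶)² / 4.41 × 10⁻¹⁰ = 3.92 × 10²¹ m/s²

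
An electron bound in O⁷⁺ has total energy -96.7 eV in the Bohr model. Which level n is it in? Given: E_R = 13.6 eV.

E_n = −E_R Z²/n² ⇒ n² = E_R Z²/(−E_n) = 13.6 × 8² / 96.7 ≈ 9.00
n = 3

3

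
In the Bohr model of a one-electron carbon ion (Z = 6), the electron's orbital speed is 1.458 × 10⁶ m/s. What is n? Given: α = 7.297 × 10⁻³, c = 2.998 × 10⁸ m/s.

9

v_n = Zαc/n ⇒ n = Zαc/v = 6 × 0.007297 × 2.998 × 10⁸ / 1.458 × 10⁶ ≈ 9.00
n = 9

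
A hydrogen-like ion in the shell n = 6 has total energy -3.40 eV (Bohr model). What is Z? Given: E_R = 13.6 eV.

3

E_n = −E_R Z²/n² ⇒ Z² = −E_n n²/E_R = 3.40 × 6² / 13.6 ≈ 9.00
Z = 3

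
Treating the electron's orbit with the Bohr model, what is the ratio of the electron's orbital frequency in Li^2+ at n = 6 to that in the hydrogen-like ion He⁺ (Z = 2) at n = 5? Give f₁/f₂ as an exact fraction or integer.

125/96

f ∝ Z^2 · n^-3
f₁/f₂ = (3/2)^2 · (6/5)^-3 = 125/96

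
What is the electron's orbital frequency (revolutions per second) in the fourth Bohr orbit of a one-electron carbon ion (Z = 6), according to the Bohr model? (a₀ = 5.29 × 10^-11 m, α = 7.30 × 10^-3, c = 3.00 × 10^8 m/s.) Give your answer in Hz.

3.71 × 10^15 Hz

r = n²a₀/Z = 1.41 × 10^-10 m, v = Zαc/n = 3.29 × 10^6 m/s
f = v/(2πr) = 3.71 × 10^15 Hz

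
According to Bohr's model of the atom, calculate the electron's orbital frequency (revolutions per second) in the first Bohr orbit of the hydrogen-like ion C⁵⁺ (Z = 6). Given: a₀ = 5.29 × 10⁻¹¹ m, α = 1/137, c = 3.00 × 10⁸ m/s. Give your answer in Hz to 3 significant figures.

2.37 × 10¹⁷ Hz

r = n²a₀/Z = 8.82 × 10⁻¹² m, v = Zαc/n = 1.31 × 10⁷ m/s
f = v/(2πr) = 2.37 × 10¹⁷ Hz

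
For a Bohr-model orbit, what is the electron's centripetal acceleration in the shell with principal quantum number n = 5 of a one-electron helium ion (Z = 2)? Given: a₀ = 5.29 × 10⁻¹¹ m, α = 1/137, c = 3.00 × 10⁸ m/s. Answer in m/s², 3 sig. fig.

1.16 × 10²¹ m/s²

r = n²a₀/Z = 6.61 × 10⁻¹⁰ m, v = Zαc/n = 8.76 × 10⁵ m/s
a = v²/r = (8.76 × 10⁵)² / 6.61 × 10⁻¹⁰ = 1.16 × 10²¹ m/s²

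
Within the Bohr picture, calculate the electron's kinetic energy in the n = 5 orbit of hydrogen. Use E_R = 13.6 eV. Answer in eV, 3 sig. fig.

For a Coulomb orbit the virial theorem gives K = −E_n.
E_n = −E_R·Z²/n², so K = E_R·Z²/n² = 13.6 × 1²/5² = 0.544 eV

0.544 eV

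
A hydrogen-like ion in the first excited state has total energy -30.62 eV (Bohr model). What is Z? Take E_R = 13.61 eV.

3

E_n = −E_R Z²/n² ⇒ Z² = −E_n n²/E_R = 30.62 × 2² / 13.61 ≈ 9.00
Z = 3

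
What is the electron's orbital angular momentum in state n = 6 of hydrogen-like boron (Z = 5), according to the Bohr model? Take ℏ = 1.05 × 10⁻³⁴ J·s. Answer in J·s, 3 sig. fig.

6.30 × 10⁻³⁴ J·s

L_n = nℏ = 6 × 1.05 × 10⁻³⁴ = 6.30 × 10⁻³⁴ J·s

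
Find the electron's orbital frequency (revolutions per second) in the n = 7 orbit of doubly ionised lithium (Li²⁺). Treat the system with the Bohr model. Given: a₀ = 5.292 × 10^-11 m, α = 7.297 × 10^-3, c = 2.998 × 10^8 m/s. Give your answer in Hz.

r = n²a₀/Z = 8.644 × 10^-10 m, v = Zαc/n = 9.376 × 10^5 m/s
f = v/(2πr) = 1.726 × 10^14 Hz

1.726 × 10^14 Hz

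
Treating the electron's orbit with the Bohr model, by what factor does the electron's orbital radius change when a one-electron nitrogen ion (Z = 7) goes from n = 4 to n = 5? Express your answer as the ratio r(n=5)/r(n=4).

r ∝ Z^-1 · n^2; with Z fixed, r ∝ n^2.
r(n=5)/r(n=4) = (5/4)^2 = 25/16

25/16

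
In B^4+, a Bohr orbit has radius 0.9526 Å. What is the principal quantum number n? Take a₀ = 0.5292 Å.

3

r_n = n²a₀/Z ⇒ n² = rZ/a₀ = 0.9526 × 5 / 0.5292 ≈ 9.00
n = 3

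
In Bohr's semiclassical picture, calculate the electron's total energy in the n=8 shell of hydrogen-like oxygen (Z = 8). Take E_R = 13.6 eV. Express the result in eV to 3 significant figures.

-13.6 eV

E_n = −E_R·Z²/n² = −13.6 × 8²/8² = -13.6 eV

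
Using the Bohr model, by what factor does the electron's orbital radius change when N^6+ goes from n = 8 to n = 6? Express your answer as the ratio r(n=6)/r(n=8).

r ∝ Z^-1 · n^2; with Z fixed, r ∝ n^2.
r(n=6)/r(n=8) = (6/8)^2 = 9/16

9/16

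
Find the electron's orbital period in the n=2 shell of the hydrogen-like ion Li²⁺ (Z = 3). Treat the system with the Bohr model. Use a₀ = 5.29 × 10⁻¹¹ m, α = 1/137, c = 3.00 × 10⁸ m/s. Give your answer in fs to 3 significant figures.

0.135 fs

r = n²a₀/Z = 2²·5.29 × 10⁻¹¹/3 = 7.05 × 10⁻¹¹ m
v = Zαc/n = 3·0.00730·3.00 × 10⁸/2 = 3.28 × 10⁶ m/s
T = 2πr/v = 1.35 × 10⁻¹⁶ s = 0.135 fs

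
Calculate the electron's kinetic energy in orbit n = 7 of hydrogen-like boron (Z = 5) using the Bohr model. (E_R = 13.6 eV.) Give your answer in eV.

6.94 eV

For a Coulomb orbit the virial theorem gives K = −E_n.
E_n = −E_R·Z²/n², so K = E_R·Z²/n² = 13.6 × 5²/7² = 6.94 eV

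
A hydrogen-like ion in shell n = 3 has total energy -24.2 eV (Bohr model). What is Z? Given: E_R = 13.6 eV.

4

E_n = −E_R Z²/n² ⇒ Z² = −E_n n²/E_R = 24.2 × 3² / 13.6 ≈ 16.01
Z = 4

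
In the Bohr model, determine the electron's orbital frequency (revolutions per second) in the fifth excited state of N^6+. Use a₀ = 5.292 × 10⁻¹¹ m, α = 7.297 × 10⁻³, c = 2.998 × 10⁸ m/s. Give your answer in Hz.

r = n²a₀/Z = 2.722 × 10⁻¹⁰ m, v = Zαc/n = 2.552 × 10⁶ m/s
f = v/(2πr) = 1.493 × 10¹⁵ Hz

1.493 × 10¹⁵ Hz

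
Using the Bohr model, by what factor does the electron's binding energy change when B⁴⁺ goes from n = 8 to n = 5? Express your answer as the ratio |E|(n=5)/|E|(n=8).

|E| ∝ Z^2 · n^-2; with Z fixed, |E| ∝ n^-2.
|E|(n=5)/|E|(n=8) = (5/8)^-2 = 64/25

64/25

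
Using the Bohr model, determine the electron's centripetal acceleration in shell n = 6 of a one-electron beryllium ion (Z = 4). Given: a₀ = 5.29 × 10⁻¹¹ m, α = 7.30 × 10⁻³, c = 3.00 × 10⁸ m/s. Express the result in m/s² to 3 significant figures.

r = n²a₀/Z = 4.76 × 10⁻¹⁰ m, v = Zαc/n = 1.46 × 10⁶ m/s
a = v²/r = (1.46 × 10⁶)² / 4.76 × 10⁻¹⁰ = 4.48 × 10²¹ m/s²

4.48 × 10²¹ m/s²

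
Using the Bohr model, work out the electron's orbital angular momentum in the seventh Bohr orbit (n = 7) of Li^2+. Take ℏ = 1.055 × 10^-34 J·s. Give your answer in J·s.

L_n = nℏ = 7 × 1.055 × 10^-34 = 7.385 × 10^-34 J·s

7.385 × 10^-34 J·s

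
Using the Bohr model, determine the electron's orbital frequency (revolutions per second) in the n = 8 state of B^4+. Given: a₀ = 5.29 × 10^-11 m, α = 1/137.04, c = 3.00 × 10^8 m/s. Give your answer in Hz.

3.22 × 10^14 Hz

r = n²a₀/Z = 6.77 × 10^-10 m, v = Zαc/n = 1.37 × 10^6 m/s
f = v/(2πr) = 3.22 × 10^14 Hz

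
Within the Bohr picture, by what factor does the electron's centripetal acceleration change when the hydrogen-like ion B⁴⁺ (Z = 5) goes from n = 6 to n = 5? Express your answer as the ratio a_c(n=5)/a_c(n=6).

1296/625

a_c ∝ Z^3 · n^-4; with Z fixed, a_c ∝ n^-4.
a_c(n=5)/a_c(n=6) = (5/6)^-4 = 1296/625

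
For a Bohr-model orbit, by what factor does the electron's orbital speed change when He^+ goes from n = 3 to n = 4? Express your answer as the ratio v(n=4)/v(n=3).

v ∝ Z^1 · n^-1; with Z fixed, v ∝ n^-1.
v(n=4)/v(n=3) = (4/3)^-1 = 3/4

3/4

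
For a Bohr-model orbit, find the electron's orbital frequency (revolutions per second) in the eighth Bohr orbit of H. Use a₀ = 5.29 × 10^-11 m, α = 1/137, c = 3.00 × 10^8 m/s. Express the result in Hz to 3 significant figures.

r = n²a₀/Z = 3.39 × 10^-9 m, v = Zαc/n = 2.74 × 10^5 m/s
f = v/(2πr) = 1.29 × 10^13 Hz

1.29 × 10^13 Hz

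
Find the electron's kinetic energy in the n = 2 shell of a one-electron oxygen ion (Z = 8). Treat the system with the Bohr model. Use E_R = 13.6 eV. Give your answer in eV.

For a Coulomb orbit the virial theorem gives K = −E_n.
E_n = −E_R·Z²/n², so K = E_R·Z²/n² = 13.6 × 8²/2² = 218 eV

218 eV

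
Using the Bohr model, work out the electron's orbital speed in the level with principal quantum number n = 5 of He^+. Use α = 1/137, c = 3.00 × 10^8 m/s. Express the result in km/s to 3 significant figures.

876 km/s

v_n = Zαc/n = 2 × 0.00730 × 3.00 × 10^8 / 5
    = 876 km/s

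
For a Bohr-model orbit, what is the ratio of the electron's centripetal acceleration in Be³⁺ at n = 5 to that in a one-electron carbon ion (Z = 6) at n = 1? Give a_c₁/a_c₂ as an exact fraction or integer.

a_c ∝ Z^3 · n^-4
a_c₁/a_c₂ = (4/6)^3 · (5/1)^-4 = 8/16875

8/16875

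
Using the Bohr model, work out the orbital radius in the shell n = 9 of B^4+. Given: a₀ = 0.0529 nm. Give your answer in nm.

0.857 nm

r_n = n²a₀/Z = 9² × 0.0529 / 5
    = 81 × 0.0529 / 5 = 0.857 nm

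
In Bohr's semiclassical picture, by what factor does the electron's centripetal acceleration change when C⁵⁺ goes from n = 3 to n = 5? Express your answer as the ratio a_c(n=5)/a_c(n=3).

81/625

a_c ∝ Z^3 · n^-4; with Z fixed, a_c ∝ n^-4.
a_c(n=5)/a_c(n=3) = (5/3)^-4 = 81/625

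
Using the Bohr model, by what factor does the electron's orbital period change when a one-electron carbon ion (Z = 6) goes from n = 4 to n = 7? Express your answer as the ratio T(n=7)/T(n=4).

343/64

T ∝ Z^-2 · n^3; with Z fixed, T ∝ n^3.
T(n=7)/T(n=4) = (7/4)^3 = 343/64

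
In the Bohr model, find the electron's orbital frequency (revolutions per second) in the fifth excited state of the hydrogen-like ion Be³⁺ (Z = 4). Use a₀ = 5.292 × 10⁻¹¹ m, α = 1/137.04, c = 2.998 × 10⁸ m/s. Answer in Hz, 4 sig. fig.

4.874 × 10¹⁴ Hz

r = n²a₀/Z = 4.763 × 10⁻¹⁰ m, v = Zαc/n = 1.458 × 10⁶ m/s
f = v/(2πr) = 4.874 × 10¹⁴ Hz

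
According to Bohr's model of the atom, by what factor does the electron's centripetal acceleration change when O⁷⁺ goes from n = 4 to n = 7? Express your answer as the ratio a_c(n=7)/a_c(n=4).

256/2401

a_c ∝ Z^3 · n^-4; with Z fixed, a_c ∝ n^-4.
a_c(n=7)/a_c(n=4) = (7/4)^-4 = 256/2401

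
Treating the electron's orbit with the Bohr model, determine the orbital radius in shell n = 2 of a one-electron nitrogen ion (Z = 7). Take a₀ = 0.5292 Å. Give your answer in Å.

0.3024 Å

r_n = n²a₀/Z = 2² × 0.5292 / 7
    = 4 × 0.5292 / 7 = 0.3024 Å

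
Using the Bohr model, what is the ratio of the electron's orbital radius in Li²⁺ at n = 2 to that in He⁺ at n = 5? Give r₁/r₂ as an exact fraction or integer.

8/75

r ∝ Z^-1 · n^2
r₁/r₂ = (3/2)^-1 · (2/5)^2 = 8/75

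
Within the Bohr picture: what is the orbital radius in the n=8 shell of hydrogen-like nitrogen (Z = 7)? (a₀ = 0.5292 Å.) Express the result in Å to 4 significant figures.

4.838 Å

r_n = n²a₀/Z = 8² × 0.5292 / 7
    = 64 × 0.5292 / 7 = 4.838 Å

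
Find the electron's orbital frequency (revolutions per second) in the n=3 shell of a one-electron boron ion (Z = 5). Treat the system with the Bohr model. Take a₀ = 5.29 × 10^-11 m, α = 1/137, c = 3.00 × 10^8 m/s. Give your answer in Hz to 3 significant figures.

6.10 × 10^15 Hz

r = n²a₀/Z = 9.52 × 10^-11 m, v = Zαc/n = 3.65 × 10^6 m/s
f = v/(2πr) = 6.10 × 10^15 Hz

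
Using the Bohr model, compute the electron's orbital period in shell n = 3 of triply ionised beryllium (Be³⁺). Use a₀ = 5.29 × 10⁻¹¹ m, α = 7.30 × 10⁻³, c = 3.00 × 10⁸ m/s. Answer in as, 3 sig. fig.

256 as

r = n²a₀/Z = 3²·5.29 × 10⁻¹¹/4 = 1.19 × 10⁻¹⁰ m
v = Zαc/n = 4·0.00730·3.00 × 10⁸/3 = 2.92 × 10⁶ m/s
T = 2πr/v = 2.56 × 10⁻¹⁶ s = 256 as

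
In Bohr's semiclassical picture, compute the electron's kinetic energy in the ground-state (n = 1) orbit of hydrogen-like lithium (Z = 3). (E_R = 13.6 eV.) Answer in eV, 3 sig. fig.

122 eV

For a Coulomb orbit the virial theorem gives K = −E_n.
E_n = −E_R·Z²/n², so K = E_R·Z²/n² = 13.6 × 3²/1² = 122 eV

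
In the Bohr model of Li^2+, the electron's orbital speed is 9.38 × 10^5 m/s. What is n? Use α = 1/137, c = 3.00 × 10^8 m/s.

7

v_n = Zαc/n ⇒ n = Zαc/v = 3 × 0.00730 × 3.00 × 10^8 / 9.38 × 10^5 ≈ 7.00
n = 7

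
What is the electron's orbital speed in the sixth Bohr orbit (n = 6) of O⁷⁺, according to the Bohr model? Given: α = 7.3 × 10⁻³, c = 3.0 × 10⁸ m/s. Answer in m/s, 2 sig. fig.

2.9 × 10⁶ m/s

v_n = Zαc/n = 8 × 0.0073 × 3.0 × 10⁸ / 6
    = 2.9 × 10⁶ m/s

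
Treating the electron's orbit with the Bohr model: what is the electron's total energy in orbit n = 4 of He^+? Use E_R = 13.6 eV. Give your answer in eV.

-3.40 eV

E_n = −E_R·Z²/n² = −13.6 × 2²/4² = -3.40 eV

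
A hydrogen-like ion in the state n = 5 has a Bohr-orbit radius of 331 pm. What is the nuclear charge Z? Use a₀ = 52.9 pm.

r_n = n²a₀/Z ⇒ Z = n²a₀/r = 5² × 52.9 / 331 ≈ 4.00
Z = 4

4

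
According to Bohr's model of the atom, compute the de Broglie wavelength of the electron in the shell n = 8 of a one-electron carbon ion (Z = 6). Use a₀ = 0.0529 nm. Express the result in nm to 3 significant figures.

The Bohr quantisation condition is nλ = 2πr_n.
r_n = n²a₀/Z = 0.564 nm
λ = 2πr_n/n = 2π·0.564/8 = 0.443 nm

0.443 nm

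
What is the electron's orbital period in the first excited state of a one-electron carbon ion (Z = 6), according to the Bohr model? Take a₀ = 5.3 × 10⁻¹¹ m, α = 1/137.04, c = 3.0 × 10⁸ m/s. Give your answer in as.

r = n²a₀/Z = 2²·5.3 × 10⁻¹¹/6 = 3.5 × 10⁻¹¹ m
v = Zαc/n = 6·0.0073·3.0 × 10⁸/2 = 6.6 × 10⁶ m/s
T = 2πr/v = 3.4 × 10⁻¹⁷ s = 34 as

34 as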